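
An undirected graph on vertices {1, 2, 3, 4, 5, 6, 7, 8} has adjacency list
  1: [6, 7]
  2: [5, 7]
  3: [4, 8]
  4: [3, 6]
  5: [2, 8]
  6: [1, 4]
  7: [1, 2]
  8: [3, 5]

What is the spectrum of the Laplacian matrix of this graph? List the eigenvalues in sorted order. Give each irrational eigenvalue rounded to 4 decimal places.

[0, 0.5858, 0.5858, 2, 2, 3.4142, 3.4142, 4]

With the vertex order [1, 2, 3, 4, 5, 6, 7, 8], the degrees are [2, 2, 2, 2, 2, 2, 2, 2], giving D = diag(2, 2, 2, 2, 2, 2, 2, 2) and L = D - A. Diagonalising L (or applying a numerical eigensolver to the 8x8 matrix) gives the spectrum above. By the matrix-tree theorem the graph has (1/8) * product of the nonzero eigenvalues = 8 spanning trees. There is one zero in the spectrum, matching the 1 component.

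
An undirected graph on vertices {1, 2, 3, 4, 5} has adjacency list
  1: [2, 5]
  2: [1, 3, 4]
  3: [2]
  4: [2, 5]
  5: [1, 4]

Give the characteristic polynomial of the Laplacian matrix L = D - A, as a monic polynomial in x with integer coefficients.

x^5 - 10x^4 + 34x^3 - 46x^2 + 20x

Reading degrees in the order [1, 2, 3, 4, 5] gives [2, 3, 1, 2, 2]; set D = diag(2, 3, 1, 2, 2) and form L = D - A. L has integer entries, so p(x) = det(xI - L) has integer coefficients. Expanding the determinant yields x^5 - 10x^4 + 34x^3 - 46x^2 + 20x. The coefficient of x^4 equals -trace(L) = -10, matching the sum of degrees. The eigenvalues sum to 10, which equals trace(L) = 2|E|.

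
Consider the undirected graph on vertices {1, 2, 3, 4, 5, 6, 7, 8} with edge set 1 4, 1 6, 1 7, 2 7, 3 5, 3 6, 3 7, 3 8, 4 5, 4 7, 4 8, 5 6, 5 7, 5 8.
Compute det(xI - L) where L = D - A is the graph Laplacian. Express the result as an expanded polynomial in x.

x^8 - 28x^7 + 323x^6 - 1978x^5 + 6889x^4 - 13488x^3 + 13492x^2 - 5128x

Each diagonal entry of L is the vertex degree and each off-diagonal entry is -1 where an edge is present, 0 otherwise; in the order [1, 2, 3, 4, 5, 6, 7, 8] the diagonal is [3, 1, 4, 4, 5, 3, 5, 3]. Computing det(xI - L) by cofactor expansion (or equivalently via sum-over-permutations) gives x^8 - 28x^7 + 323x^6 - 1978x^5 + 6889x^4 - 13488x^3 + 13492x^2 - 5128x. The coefficient of x^7 equals -trace(L) = -28, matching the sum of degrees. By the matrix-tree theorem the graph has (1/8) * product of the nonzero eigenvalues = 641 spanning trees.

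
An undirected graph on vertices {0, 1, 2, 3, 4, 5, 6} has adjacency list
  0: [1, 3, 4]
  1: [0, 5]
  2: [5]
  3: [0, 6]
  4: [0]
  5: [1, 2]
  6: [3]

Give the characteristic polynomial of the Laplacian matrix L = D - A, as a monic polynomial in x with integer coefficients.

Reading degrees in the order [0, 1, 2, 3, 4, 5, 6] gives [3, 2, 1, 2, 1, 2, 1]; set D = diag(3, 2, 1, 2, 1, 2, 1) and form L = D - A. L has integer entries, so p(x) = det(xI - L) has integer coefficients. Expanding the determinant yields x^7 - 12x^6 + 54x^5 - 114x^4 + 115x^3 - 50x^2 + 7x. The coefficient of x^6 equals -trace(L) = -12, matching the sum of degrees. By the matrix-tree theorem the graph has (1/7) * product of the nonzero eigenvalues = 1 spanning tree. The eigenvalues sum to 12, which equals trace(L) = 2|E|.

x^7 - 12x^6 + 54x^5 - 114x^4 + 115x^3 - 50x^2 + 7x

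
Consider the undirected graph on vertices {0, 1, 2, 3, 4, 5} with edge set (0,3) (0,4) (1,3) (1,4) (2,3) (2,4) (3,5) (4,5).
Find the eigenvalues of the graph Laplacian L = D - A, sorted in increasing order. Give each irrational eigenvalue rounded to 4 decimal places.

[0, 2, 2, 2, 4, 6]

Reading degrees in the order [0, 1, 2, 3, 4, 5] gives [2, 2, 2, 4, 4, 2]; set D = diag(2, 2, 2, 4, 4, 2) and form L = D - A. Diagonalising L (or applying a numerical eigensolver to the 6x6 matrix) gives the spectrum above.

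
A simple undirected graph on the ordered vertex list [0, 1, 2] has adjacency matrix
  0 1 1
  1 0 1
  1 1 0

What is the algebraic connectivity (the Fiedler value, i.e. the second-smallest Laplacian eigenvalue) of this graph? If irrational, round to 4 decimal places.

3

Reading degrees in the order [0, 1, 2] gives [2, 2, 2]; set D = diag(2, 2, 2) and form L = D - A. Computing the eigenvalues of L and sorting gives [0, 3, 3]. The Fiedler value lambda_2 = 3 is strictly positive, so the graph is connected. The largest eigenvalue, 3, is at most the vertex count 3.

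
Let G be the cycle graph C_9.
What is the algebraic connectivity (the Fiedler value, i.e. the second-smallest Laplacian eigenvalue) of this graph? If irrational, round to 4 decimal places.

0.4679

The graph has 9 vertices and degree multiset [2, 2, 2, 2, 2, 2, 2, 2, 2]; D is the diagonal matrix of degrees and L = D - A. The smallest Laplacian eigenvalue is always 0. The next one, lambda_2 = 0.4679, measures how hard the graph is to disconnect: larger values mean better connectivity. There is one zero in the spectrum, matching the 1 component.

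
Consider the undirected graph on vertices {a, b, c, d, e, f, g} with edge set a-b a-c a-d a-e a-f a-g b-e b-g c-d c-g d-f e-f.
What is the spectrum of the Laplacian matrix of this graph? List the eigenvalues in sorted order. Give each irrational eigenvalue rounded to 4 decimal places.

With the vertex order [a, b, c, d, e, f, g], the degrees are [6, 3, 3, 3, 3, 3, 3], giving D = diag(6, 3, 3, 3, 3, 3, 3) and L = D - A. Diagonalising L (or applying a numerical eigensolver to the 7x7 matrix) gives the spectrum above. The largest eigenvalue, 7, is at most the vertex count 7.

[0, 2, 2, 4, 4, 5, 7]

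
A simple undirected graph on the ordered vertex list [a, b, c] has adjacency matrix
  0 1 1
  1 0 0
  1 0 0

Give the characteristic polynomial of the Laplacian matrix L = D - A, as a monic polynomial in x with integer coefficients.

x^3 - 4x^2 + 3x

With the vertex order [a, b, c], the degrees are [2, 1, 1], giving D = diag(2, 1, 1) and L = D - A. Computing det(xI - L) by cofactor expansion (or equivalently via sum-over-permutations) gives x^3 - 4x^2 + 3x. Since p(0) = det(-L) = 0, x divides p(x). The eigenvalues sum to 4, which equals trace(L) = 2|E|.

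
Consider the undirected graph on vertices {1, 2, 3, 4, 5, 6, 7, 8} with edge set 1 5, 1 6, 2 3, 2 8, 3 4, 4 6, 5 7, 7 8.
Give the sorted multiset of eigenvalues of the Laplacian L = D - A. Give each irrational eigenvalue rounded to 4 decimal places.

Each diagonal entry of L is the vertex degree and each off-diagonal entry is -1 where an edge is present, 0 otherwise; in the order [1, 2, 3, 4, 5, 6, 7, 8] the diagonal is [2, 2, 2, 2, 2, 2, 2, 2]. Since every row of L sums to 0, the all-ones vector is in the kernel and 0 is an eigenvalue. The single zero eigenvalue shows the graph is connected. The largest eigenvalue, 4, is at most the vertex count 8.

[0, 0.5858, 0.5858, 2, 2, 3.4142, 3.4142, 4]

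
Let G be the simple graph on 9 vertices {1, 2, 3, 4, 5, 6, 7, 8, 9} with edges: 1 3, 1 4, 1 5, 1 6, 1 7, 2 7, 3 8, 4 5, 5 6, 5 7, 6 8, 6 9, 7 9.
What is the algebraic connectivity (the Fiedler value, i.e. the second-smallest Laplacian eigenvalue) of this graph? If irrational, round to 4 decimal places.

0.7107

Reading degrees in the order [1, 2, 3, 4, 5, 6, 7, 8, 9] gives [5, 1, 2, 2, 4, 4, 4, 2, 2]; set D = diag(5, 1, 2, 2, 4, 4, 4, 2, 2) and form L = D - A. Computing the eigenvalues of L and sorting gives [0, 0.7107, 1.2092, 1.5341, 2.6771, 3.3687, 4.3887, 5.5269, 6.5846]. The Fiedler value lambda_2 = 0.7107 is strictly positive, so the graph is connected. There is one zero in the spectrum, matching the 1 component. By the matrix-tree theorem the graph has (1/9) * product of the nonzero eigenvalues = 211 spanning trees.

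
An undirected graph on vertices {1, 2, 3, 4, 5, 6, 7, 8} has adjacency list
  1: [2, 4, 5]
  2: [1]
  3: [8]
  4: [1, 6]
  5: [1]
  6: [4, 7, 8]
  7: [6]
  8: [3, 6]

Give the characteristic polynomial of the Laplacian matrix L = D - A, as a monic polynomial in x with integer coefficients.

Each diagonal entry of L is the vertex degree and each off-diagonal entry is -1 where an edge is present, 0 otherwise; in the order [1, 2, 3, 4, 5, 6, 7, 8] the diagonal is [3, 1, 1, 2, 1, 3, 1, 2]. Computing det(xI - L) by cofactor expansion (or equivalently via sum-over-permutations) gives x^8 - 14x^7 + 76x^6 - 204x^5 + 288x^4 - 210x^3 + 71x^2 - 8x. Since p(0) = det(-L) = 0, x divides p(x). The eigenvalues sum to 14, which equals trace(L) = 2|E|.

x^8 - 14x^7 + 76x^6 - 204x^5 + 288x^4 - 210x^3 + 71x^2 - 8x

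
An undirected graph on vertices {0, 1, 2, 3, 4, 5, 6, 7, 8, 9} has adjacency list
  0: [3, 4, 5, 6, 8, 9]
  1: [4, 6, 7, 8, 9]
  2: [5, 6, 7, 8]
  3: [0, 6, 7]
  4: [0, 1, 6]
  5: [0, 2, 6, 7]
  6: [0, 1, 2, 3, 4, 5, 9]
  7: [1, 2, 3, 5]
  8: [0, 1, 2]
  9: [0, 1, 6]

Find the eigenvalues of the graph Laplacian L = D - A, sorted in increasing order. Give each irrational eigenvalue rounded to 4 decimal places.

[0, 2.1697, 2.5025, 3, 3.2304, 4.1173, 5, 6.1319, 7.4452, 8.4031]

With the vertex order [0, 1, 2, 3, 4, 5, 6, 7, 8, 9], the degrees are [6, 5, 4, 3, 3, 4, 7, 4, 3, 3], giving D = diag(6, 5, 4, 3, 3, 4, 7, 4, 3, 3) and L = D - A. Since every row of L sums to 0, the all-ones vector is in the kernel and 0 is an eigenvalue.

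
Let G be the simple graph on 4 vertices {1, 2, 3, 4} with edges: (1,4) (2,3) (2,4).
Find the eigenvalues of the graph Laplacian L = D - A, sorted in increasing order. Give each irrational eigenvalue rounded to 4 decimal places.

With the vertex order [1, 2, 3, 4], the degrees are [1, 2, 1, 2], giving D = diag(1, 2, 1, 2) and L = D - A. Diagonalising L (or applying a numerical eigensolver to the 4x4 matrix) gives the spectrum above. The single zero eigenvalue shows the graph is connected. The largest eigenvalue, 3.4142, is at most the vertex count 4.

[0, 0.5858, 2, 3.4142]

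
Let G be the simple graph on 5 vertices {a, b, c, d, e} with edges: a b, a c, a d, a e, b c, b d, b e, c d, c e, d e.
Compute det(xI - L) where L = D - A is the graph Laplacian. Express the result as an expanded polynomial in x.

Reading degrees in the order [a, b, c, d, e] gives [4, 4, 4, 4, 4]; set D = diag(4, 4, 4, 4, 4) and form L = D - A. L has integer entries, so p(x) = det(xI - L) has integer coefficients. Expanding the determinant yields x^5 - 20x^4 + 150x^3 - 500x^2 + 625x. The coefficient of x^4 equals -trace(L) = -20, matching the sum of degrees. The largest eigenvalue, 5, is at most the vertex count 5. The eigenvalues sum to 20, which equals trace(L) = 2|E|.

x^5 - 20x^4 + 150x^3 - 500x^2 + 625x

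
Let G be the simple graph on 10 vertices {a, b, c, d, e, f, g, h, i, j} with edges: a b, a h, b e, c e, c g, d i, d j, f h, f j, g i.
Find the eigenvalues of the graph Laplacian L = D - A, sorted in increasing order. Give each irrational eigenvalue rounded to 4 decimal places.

Reading degrees in the order [a, b, c, d, e, f, g, h, i, j] gives [2, 2, 2, 2, 2, 2, 2, 2, 2, 2]; set D = diag(2, 2, 2, 2, 2, 2, 2, 2, 2, 2) and form L = D - A. The multiplicity of 0 as a Laplacian eigenvalue equals the number of connected components. The single zero eigenvalue shows the graph is connected. By the matrix-tree theorem the graph has (1/10) * product of the nonzero eigenvalues = 10 spanning trees.

[0, 0.3820, 0.3820, 1.3820, 1.3820, 2.6180, 2.6180, 3.6180, 3.6180, 4]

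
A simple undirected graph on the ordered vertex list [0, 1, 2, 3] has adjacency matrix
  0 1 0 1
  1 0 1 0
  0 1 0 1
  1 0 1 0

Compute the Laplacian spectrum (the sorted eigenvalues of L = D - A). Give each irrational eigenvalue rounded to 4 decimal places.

Reading degrees in the order [0, 1, 2, 3] gives [2, 2, 2, 2]; set D = diag(2, 2, 2, 2) and form L = D - A. Diagonalising L (or applying a numerical eigensolver to the 4x4 matrix) gives the spectrum above. There is one zero in the spectrum, matching the 1 component.

[0, 2, 2, 4]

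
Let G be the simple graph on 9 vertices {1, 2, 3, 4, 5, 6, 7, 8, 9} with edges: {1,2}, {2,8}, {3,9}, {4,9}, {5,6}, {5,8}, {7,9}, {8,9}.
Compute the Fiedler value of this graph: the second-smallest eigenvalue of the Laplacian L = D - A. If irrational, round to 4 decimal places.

Reading degrees in the order [1, 2, 3, 4, 5, 6, 7, 8, 9] gives [1, 2, 1, 1, 2, 1, 1, 3, 4]; set D = diag(1, 2, 1, 1, 2, 1, 1, 3, 4) and form L = D - A. The smallest Laplacian eigenvalue is always 0. The next one, lambda_2 = 0.2679, measures how hard the graph is to disconnect: larger values mean better connectivity. The largest eigenvalue, 5.3028, is at most the vertex count 9. The eigenvalues sum to 16, which equals trace(L) = 2|E|.

0.2679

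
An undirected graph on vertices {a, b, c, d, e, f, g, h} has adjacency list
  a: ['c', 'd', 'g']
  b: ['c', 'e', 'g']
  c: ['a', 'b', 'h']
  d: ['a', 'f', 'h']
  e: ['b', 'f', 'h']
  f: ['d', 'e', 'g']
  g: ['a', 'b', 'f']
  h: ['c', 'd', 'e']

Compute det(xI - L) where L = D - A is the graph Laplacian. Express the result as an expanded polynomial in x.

x^8 - 24x^7 + 240x^6 - 1296x^5 + 4080x^4 - 7488x^3 + 7424x^2 - 3072x

With the vertex order [a, b, c, d, e, f, g, h], the degrees are [3, 3, 3, 3, 3, 3, 3, 3], giving D = diag(3, 3, 3, 3, 3, 3, 3, 3) and L = D - A. The eigenvalues of L are [0, 2, 2, 2, 4, 4, 4, 6]; the characteristic polynomial is the product of (x - lambda_i), which multiplies out to x^8 - 24x^7 + 240x^6 - 1296x^5 + 4080x^4 - 7488x^3 + 7424x^2 - 3072x. The coefficient of x^7 equals -trace(L) = -24, matching the sum of degrees. The eigenvalues sum to 24, which equals trace(L) = 2|E|. The largest eigenvalue, 6, is at most the vertex count 8.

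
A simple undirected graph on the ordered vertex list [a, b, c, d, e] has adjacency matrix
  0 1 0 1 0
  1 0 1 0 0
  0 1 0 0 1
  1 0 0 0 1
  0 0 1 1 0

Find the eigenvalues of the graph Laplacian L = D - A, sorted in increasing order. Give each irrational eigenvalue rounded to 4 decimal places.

Reading degrees in the order [a, b, c, d, e] gives [2, 2, 2, 2, 2]; set D = diag(2, 2, 2, 2, 2) and form L = D - A. L is symmetric positive semidefinite, so every eigenvalue is real and nonnegative. There is one zero in the spectrum, matching the 1 component.

[0, 1.3820, 1.3820, 3.6180, 3.6180]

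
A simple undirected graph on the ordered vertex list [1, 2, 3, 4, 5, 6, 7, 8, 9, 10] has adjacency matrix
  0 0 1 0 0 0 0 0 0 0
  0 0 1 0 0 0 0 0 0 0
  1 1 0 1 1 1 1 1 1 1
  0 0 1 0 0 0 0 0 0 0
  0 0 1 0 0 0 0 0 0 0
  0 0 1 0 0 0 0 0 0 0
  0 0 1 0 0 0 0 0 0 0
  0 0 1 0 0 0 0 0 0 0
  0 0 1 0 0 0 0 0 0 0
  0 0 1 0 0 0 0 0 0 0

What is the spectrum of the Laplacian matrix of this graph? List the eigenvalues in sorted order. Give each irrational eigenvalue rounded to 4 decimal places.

With the vertex order [1, 2, 3, 4, 5, 6, 7, 8, 9, 10], the degrees are [1, 1, 9, 1, 1, 1, 1, 1, 1, 1], giving D = diag(1, 1, 9, 1, 1, 1, 1, 1, 1, 1) and L = D - A. L is symmetric positive semidefinite, so every eigenvalue is real and nonnegative. By the matrix-tree theorem the graph has (1/10) * product of the nonzero eigenvalues = 1 spanning tree.

[0, 1, 1, 1, 1, 1, 1, 1, 1, 10]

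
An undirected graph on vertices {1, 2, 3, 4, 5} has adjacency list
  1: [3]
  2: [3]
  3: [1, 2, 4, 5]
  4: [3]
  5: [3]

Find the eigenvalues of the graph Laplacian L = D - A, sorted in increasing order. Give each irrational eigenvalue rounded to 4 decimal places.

With the vertex order [1, 2, 3, 4, 5], the degrees are [1, 1, 4, 1, 1], giving D = diag(1, 1, 4, 1, 1) and L = D - A. Since every row of L sums to 0, the all-ones vector is in the kernel and 0 is an eigenvalue. There is one zero in the spectrum, matching the 1 component. The eigenvalues sum to 8, which equals trace(L) = 2|E|.

[0, 1, 1, 1, 5]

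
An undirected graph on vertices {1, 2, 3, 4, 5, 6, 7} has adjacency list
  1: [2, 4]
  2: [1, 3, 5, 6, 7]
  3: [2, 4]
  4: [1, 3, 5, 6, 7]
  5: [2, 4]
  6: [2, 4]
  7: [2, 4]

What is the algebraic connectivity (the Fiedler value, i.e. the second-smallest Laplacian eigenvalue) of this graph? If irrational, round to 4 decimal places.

Reading degrees in the order [1, 2, 3, 4, 5, 6, 7] gives [2, 5, 2, 5, 2, 2, 2]; set D = diag(2, 5, 2, 5, 2, 2, 2) and form L = D - A. The sorted Laplacian eigenvalues are [0, 2, 2, 2, 2, 5, 7]; the algebraic connectivity is the second entry, 2. The largest eigenvalue, 7, is at most the vertex count 7. There is one zero in the spectrum, matching the 1 component.

2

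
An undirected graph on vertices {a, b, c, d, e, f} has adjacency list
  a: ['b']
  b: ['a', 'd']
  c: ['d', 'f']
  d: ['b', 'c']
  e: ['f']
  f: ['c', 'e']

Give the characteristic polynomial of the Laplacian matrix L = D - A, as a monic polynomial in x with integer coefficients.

With the vertex order [a, b, c, d, e, f], the degrees are [1, 2, 2, 2, 1, 2], giving D = diag(1, 2, 2, 2, 1, 2) and L = D - A. Computing det(xI - L) by cofactor expansion (or equivalently via sum-over-permutations) gives x^6 - 10x^5 + 36x^4 - 56x^3 + 35x^2 - 6x. The coefficient of x^5 equals -trace(L) = -10, matching the sum of degrees. The eigenvalues sum to 10, which equals trace(L) = 2|E|. There is one zero in the spectrum, matching the 1 component.

x^6 - 10x^5 + 36x^4 - 56x^3 + 35x^2 - 6x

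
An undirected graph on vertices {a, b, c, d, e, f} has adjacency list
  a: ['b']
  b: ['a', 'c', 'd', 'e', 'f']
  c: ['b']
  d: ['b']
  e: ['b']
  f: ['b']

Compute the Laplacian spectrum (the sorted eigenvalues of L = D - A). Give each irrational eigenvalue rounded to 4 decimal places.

Each diagonal entry of L is the vertex degree and each off-diagonal entry is -1 where an edge is present, 0 otherwise; in the order [a, b, c, d, e, f] the diagonal is [1, 5, 1, 1, 1, 1]. Diagonalising L (or applying a numerical eigensolver to the 6x6 matrix) gives the spectrum above. The single zero eigenvalue shows the graph is connected. The eigenvalues sum to 10, which equals trace(L) = 2|E|.

[0, 1, 1, 1, 1, 6]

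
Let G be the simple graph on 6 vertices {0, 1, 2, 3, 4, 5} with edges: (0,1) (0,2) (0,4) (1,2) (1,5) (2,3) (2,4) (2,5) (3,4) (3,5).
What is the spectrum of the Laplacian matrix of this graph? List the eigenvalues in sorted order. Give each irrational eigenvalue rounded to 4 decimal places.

[0, 2.3820, 2.3820, 4.6180, 4.6180, 6]

Reading degrees in the order [0, 1, 2, 3, 4, 5] gives [3, 3, 5, 3, 3, 3]; set D = diag(3, 3, 5, 3, 3, 3) and form L = D - A. L is symmetric positive semidefinite, so every eigenvalue is real and nonnegative. By the matrix-tree theorem the graph has (1/6) * product of the nonzero eigenvalues = 121 spanning trees. The largest eigenvalue, 6, is at most the vertex count 6.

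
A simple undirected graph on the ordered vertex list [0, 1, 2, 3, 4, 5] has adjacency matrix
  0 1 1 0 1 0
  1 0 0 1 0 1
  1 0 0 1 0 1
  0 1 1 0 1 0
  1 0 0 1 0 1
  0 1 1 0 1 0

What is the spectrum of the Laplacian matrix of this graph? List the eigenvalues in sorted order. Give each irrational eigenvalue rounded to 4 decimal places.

[0, 3, 3, 3, 3, 6]

With the vertex order [0, 1, 2, 3, 4, 5], the degrees are [3, 3, 3, 3, 3, 3], giving D = diag(3, 3, 3, 3, 3, 3) and L = D - A. L is symmetric positive semidefinite, so every eigenvalue is real and nonnegative. The single zero eigenvalue shows the graph is connected. The eigenvalues sum to 18, which equals trace(L) = 2|E|.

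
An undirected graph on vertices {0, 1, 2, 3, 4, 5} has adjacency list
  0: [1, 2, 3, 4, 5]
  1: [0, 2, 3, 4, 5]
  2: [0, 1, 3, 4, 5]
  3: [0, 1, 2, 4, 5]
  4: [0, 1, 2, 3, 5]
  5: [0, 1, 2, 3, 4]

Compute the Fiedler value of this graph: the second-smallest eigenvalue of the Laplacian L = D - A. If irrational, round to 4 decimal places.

Reading degrees in the order [0, 1, 2, 3, 4, 5] gives [5, 5, 5, 5, 5, 5]; set D = diag(5, 5, 5, 5, 5, 5) and form L = D - A. The smallest Laplacian eigenvalue is always 0. The next one, lambda_2 = 6, measures how hard the graph is to disconnect: larger values mean better connectivity.

6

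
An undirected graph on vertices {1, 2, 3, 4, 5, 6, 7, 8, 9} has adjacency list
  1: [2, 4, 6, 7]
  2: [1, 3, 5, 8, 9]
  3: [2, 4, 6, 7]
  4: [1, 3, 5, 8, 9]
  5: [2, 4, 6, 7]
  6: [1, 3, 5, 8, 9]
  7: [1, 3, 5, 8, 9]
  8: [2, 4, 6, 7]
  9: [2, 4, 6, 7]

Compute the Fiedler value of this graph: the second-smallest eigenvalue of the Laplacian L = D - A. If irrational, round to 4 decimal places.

Each diagonal entry of L is the vertex degree and each off-diagonal entry is -1 where an edge is present, 0 otherwise; in the order [1, 2, 3, 4, 5, 6, 7, 8, 9] the diagonal is [4, 5, 4, 5, 4, 5, 5, 4, 4]. The smallest Laplacian eigenvalue is always 0. The next one, lambda_2 = 4, measures how hard the graph is to disconnect: larger values mean better connectivity.

4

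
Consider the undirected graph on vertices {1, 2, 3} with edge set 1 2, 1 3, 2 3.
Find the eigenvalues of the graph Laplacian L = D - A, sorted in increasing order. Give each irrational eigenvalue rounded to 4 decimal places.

Each diagonal entry of L is the vertex degree and each off-diagonal entry is -1 where an edge is present, 0 otherwise; in the order [1, 2, 3] the diagonal is [2, 2, 2]. L is symmetric positive semidefinite, so every eigenvalue is real and nonnegative. The single zero eigenvalue shows the graph is connected. The eigenvalues sum to 6, which equals trace(L) = 2|E|.

[0, 3, 3]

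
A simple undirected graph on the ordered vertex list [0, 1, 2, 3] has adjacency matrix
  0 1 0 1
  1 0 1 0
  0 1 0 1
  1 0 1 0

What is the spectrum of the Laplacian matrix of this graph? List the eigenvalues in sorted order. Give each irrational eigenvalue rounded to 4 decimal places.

Each diagonal entry of L is the vertex degree and each off-diagonal entry is -1 where an edge is present, 0 otherwise; in the order [0, 1, 2, 3] the diagonal is [2, 2, 2, 2]. L is symmetric positive semidefinite, so every eigenvalue is real and nonnegative. The single zero eigenvalue shows the graph is connected. The eigenvalues sum to 8, which equals trace(L) = 2|E|.

[0, 2, 2, 4]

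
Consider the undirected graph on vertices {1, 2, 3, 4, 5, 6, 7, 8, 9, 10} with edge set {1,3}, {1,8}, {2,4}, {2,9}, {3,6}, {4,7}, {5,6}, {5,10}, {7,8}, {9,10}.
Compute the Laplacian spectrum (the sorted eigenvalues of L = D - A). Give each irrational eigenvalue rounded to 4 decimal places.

Each diagonal entry of L is the vertex degree and each off-diagonal entry is -1 where an edge is present, 0 otherwise; in the order [1, 2, 3, 4, 5, 6, 7, 8, 9, 10] the diagonal is [2, 2, 2, 2, 2, 2, 2, 2, 2, 2]. The multiplicity of 0 as a Laplacian eigenvalue equals the number of connected components. The eigenvalues sum to 20, which equals trace(L) = 2|E|.

[0, 0.3820, 0.3820, 1.3820, 1.3820, 2.6180, 2.6180, 3.6180, 3.6180, 4]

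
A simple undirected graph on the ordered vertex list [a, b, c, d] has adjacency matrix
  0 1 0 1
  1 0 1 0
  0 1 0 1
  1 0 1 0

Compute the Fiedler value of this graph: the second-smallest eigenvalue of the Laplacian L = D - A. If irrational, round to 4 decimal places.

2

Each diagonal entry of L is the vertex degree and each off-diagonal entry is -1 where an edge is present, 0 otherwise; in the order [a, b, c, d] the diagonal is [2, 2, 2, 2]. The sorted Laplacian eigenvalues are [0, 2, 2, 4]; the algebraic connectivity is the second entry, 2. The largest eigenvalue, 4, is at most the vertex count 4. By the matrix-tree theorem the graph has (1/4) * product of the nonzero eigenvalues = 4 spanning trees.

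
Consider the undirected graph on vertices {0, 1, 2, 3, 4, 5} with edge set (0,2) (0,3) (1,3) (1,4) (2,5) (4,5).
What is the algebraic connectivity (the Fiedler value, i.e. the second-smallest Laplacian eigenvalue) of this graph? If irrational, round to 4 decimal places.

1

Reading degrees in the order [0, 1, 2, 3, 4, 5] gives [2, 2, 2, 2, 2, 2]; set D = diag(2, 2, 2, 2, 2, 2) and form L = D - A. The sorted Laplacian eigenvalues are [0, 1, 1, 3, 3, 4]; the algebraic connectivity is the second entry, 1. By the matrix-tree theorem the graph has (1/6) * product of the nonzero eigenvalues = 6 spanning trees.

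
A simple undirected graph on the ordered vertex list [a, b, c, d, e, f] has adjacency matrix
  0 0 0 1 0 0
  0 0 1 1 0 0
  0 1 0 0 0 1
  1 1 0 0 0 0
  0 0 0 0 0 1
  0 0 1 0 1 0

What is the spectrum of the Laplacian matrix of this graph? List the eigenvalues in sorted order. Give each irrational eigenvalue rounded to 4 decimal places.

Reading degrees in the order [a, b, c, d, e, f] gives [1, 2, 2, 2, 1, 2]; set D = diag(1, 2, 2, 2, 1, 2) and form L = D - A. Diagonalising L (or applying a numerical eigensolver to the 6x6 matrix) gives the spectrum above. The largest eigenvalue, 3.7321, is at most the vertex count 6. The eigenvalues sum to 10, which equals trace(L) = 2|E|.

[0, 0.2679, 1, 2, 3, 3.7321]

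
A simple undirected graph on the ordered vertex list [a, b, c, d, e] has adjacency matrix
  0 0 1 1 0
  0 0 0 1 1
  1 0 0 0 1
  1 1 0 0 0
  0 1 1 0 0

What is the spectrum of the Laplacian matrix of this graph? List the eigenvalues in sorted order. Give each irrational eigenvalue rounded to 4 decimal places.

Each diagonal entry of L is the vertex degree and each off-diagonal entry is -1 where an edge is present, 0 otherwise; in the order [a, b, c, d, e] the diagonal is [2, 2, 2, 2, 2]. Since every row of L sums to 0, the all-ones vector is in the kernel and 0 is an eigenvalue. The single zero eigenvalue shows the graph is connected. There is one zero in the spectrum, matching the 1 component. By the matrix-tree theorem the graph has (1/5) * product of the nonzero eigenvalues = 5 spanning trees.

[0, 1.3820, 1.3820, 3.6180, 3.6180]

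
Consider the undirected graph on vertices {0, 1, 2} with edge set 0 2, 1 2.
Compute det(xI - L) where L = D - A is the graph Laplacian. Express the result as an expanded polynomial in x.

Each diagonal entry of L is the vertex degree and each off-diagonal entry is -1 where an edge is present, 0 otherwise; in the order [0, 1, 2] the diagonal is [1, 1, 2]. Computing det(xI - L) by cofactor expansion (or equivalently via sum-over-permutations) gives x^3 - 4x^2 + 3x. The constant term is 0 because L is singular (the all-ones vector lies in its kernel).

x^3 - 4x^2 + 3x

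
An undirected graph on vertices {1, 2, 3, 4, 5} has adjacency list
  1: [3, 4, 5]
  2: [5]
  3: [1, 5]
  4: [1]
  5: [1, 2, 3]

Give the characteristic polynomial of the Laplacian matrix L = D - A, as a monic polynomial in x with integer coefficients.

x^5 - 10x^4 + 33x^3 - 40x^2 + 15x

With the vertex order [1, 2, 3, 4, 5], the degrees are [3, 1, 2, 1, 3], giving D = diag(3, 1, 2, 1, 3) and L = D - A. Computing det(xI - L) by cofactor expansion (or equivalently via sum-over-permutations) gives x^5 - 10x^4 + 33x^3 - 40x^2 + 15x. Since p(0) = det(-L) = 0, x divides p(x). There is one zero in the spectrum, matching the 1 component.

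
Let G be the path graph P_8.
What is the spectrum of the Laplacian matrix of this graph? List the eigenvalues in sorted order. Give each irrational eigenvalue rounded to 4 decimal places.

The graph has 8 vertices and degree multiset [2, 2, 2, 2, 2, 2, 1, 1]; D is the diagonal matrix of degrees and L = D - A. L is symmetric positive semidefinite, so every eigenvalue is real and nonnegative. The largest eigenvalue, 3.8478, is at most the vertex count 8. The eigenvalues sum to 14, which equals trace(L) = 2|E|.

[0, 0.1522, 0.5858, 1.2346, 2, 2.7654, 3.4142, 3.8478]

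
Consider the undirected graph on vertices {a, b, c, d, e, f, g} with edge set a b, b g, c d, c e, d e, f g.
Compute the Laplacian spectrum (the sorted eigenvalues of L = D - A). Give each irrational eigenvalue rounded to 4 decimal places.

Reading degrees in the order [a, b, c, d, e, f, g] gives [1, 2, 2, 2, 2, 1, 2]; set D = diag(1, 2, 2, 2, 2, 1, 2) and form L = D - A. Diagonalising L (or applying a numerical eigensolver to the 7x7 matrix) gives the spectrum above. The 2 zero eigenvalues correspond to the 2 connected components. The largest eigenvalue, 3.4142, is at most the vertex count 7. The eigenvalues sum to 12, which equals trace(L) = 2|E|.

[0, 0, 0.5858, 2, 3, 3, 3.4142]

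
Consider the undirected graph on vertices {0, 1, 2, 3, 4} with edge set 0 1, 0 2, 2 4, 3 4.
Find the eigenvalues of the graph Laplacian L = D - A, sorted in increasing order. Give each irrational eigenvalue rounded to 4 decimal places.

Reading degrees in the order [0, 1, 2, 3, 4] gives [2, 1, 2, 1, 2]; set D = diag(2, 1, 2, 1, 2) and form L = D - A. L is symmetric positive semidefinite, so every eigenvalue is real and nonnegative. The single zero eigenvalue shows the graph is connected. There is one zero in the spectrum, matching the 1 component. By the matrix-tree theorem the graph has (1/5) * product of the nonzero eigenvalues = 1 spanning tree.

[0, 0.3820, 1.3820, 2.6180, 3.6180]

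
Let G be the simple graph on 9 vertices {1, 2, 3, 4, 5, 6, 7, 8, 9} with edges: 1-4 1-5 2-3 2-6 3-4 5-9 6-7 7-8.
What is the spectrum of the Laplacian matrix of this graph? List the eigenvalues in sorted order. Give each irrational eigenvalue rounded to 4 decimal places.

[0, 0.1206, 0.4679, 1, 1.6527, 2.3473, 3, 3.5321, 3.8794]

With the vertex order [1, 2, 3, 4, 5, 6, 7, 8, 9], the degrees are [2, 2, 2, 2, 2, 2, 2, 1, 1], giving D = diag(2, 2, 2, 2, 2, 2, 2, 1, 1) and L = D - A. Diagonalising L (or applying a numerical eigensolver to the 9x9 matrix) gives the spectrum above. There is one zero in the spectrum, matching the 1 component.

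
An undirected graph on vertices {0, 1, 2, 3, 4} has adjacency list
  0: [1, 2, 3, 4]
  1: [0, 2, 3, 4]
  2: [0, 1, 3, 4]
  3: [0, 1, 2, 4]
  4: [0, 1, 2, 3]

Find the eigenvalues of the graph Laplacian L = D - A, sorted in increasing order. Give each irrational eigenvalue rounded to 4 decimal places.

Reading degrees in the order [0, 1, 2, 3, 4] gives [4, 4, 4, 4, 4]; set D = diag(4, 4, 4, 4, 4) and form L = D - A. The multiplicity of 0 as a Laplacian eigenvalue equals the number of connected components. The single zero eigenvalue shows the graph is connected. The eigenvalues sum to 20, which equals trace(L) = 2|E|. The largest eigenvalue, 5, is at most the vertex count 5.

[0, 5, 5, 5, 5]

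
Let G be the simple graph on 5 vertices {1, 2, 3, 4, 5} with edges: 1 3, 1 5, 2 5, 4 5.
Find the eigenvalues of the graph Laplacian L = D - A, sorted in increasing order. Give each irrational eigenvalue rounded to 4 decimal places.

Reading degrees in the order [1, 2, 3, 4, 5] gives [2, 1, 1, 1, 3]; set D = diag(2, 1, 1, 1, 3) and form L = D - A. The multiplicity of 0 as a Laplacian eigenvalue equals the number of connected components. By the matrix-tree theorem the graph has (1/5) * product of the nonzero eigenvalues = 1 spanning tree.

[0, 0.5188, 1, 2.3111, 4.1701]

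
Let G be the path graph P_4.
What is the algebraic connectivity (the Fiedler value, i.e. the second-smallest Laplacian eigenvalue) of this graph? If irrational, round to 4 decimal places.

The graph has 4 vertices and degree multiset [2, 2, 1, 1]; D is the diagonal matrix of degrees and L = D - A. Computing the eigenvalues of L and sorting gives [0, 0.5858, 2, 3.4142]. The Fiedler value lambda_2 = 0.5858 is strictly positive, so the graph is connected. The eigenvalues sum to 6, which equals trace(L) = 2|E|.

0.5858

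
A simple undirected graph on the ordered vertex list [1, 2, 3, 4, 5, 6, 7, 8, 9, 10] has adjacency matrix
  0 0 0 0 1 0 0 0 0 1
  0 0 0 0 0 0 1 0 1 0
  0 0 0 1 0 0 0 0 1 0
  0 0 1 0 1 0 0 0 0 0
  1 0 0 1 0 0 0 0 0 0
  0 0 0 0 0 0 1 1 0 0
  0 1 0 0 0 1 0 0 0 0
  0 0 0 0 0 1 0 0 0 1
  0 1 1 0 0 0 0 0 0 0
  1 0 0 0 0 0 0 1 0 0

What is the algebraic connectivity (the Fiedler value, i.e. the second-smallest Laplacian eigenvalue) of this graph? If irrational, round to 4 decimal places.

0.3820

Reading degrees in the order [1, 2, 3, 4, 5, 6, 7, 8, 9, 10] gives [2, 2, 2, 2, 2, 2, 2, 2, 2, 2]; set D = diag(2, 2, 2, 2, 2, 2, 2, 2, 2, 2) and form L = D - A. The smallest Laplacian eigenvalue is always 0. The next one, lambda_2 = 0.3820, measures how hard the graph is to disconnect: larger values mean better connectivity. The eigenvalues sum to 20, which equals trace(L) = 2|E|.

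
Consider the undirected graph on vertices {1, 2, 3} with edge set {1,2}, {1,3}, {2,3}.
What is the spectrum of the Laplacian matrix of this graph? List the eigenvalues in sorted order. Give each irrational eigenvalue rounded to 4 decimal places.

Each diagonal entry of L is the vertex degree and each off-diagonal entry is -1 where an edge is present, 0 otherwise; in the order [1, 2, 3] the diagonal is [2, 2, 2]. L is symmetric positive semidefinite, so every eigenvalue is real and nonnegative. The largest eigenvalue, 3, is at most the vertex count 3. There is one zero in the spectrum, matching the 1 component.

[0, 3, 3]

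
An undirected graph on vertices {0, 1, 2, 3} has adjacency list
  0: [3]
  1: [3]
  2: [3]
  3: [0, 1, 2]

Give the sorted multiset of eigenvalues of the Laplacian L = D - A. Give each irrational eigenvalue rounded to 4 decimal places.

With the vertex order [0, 1, 2, 3], the degrees are [1, 1, 1, 3], giving D = diag(1, 1, 1, 3) and L = D - A. Diagonalising L (or applying a numerical eigensolver to the 4x4 matrix) gives the spectrum above. The largest eigenvalue, 4, is at most the vertex count 4.

[0, 1, 1, 4]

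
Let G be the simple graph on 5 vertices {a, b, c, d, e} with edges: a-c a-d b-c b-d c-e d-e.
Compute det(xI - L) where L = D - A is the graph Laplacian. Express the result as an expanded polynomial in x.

Reading degrees in the order [a, b, c, d, e] gives [2, 2, 3, 3, 2]; set D = diag(2, 2, 3, 3, 2) and form L = D - A. Computing det(xI - L) by cofactor expansion (or equivalently via sum-over-permutations) gives x^5 - 12x^4 + 51x^3 - 92x^2 + 60x. The constant term is 0 because L is singular (the all-ones vector lies in its kernel). By the matrix-tree theorem the graph has (1/5) * product of the nonzero eigenvalues = 12 spanning trees.

x^5 - 12x^4 + 51x^3 - 92x^2 + 60x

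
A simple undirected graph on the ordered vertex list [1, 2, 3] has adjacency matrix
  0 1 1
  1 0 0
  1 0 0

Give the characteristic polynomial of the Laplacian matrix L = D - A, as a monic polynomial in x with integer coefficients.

With the vertex order [1, 2, 3], the degrees are [2, 1, 1], giving D = diag(2, 1, 1) and L = D - A. L has integer entries, so p(x) = det(xI - L) has integer coefficients. Expanding the determinant yields x^3 - 4x^2 + 3x. The constant term is 0 because L is singular (the all-ones vector lies in its kernel). By the matrix-tree theorem the graph has (1/3) * product of the nonzero eigenvalues = 1 spanning tree.

x^3 - 4x^2 + 3x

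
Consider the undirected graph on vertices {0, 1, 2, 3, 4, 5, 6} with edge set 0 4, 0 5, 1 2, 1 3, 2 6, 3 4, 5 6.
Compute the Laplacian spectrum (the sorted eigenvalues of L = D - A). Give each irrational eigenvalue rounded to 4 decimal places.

[0, 0.7530, 0.7530, 2.4450, 2.4450, 3.8019, 3.8019]

Each diagonal entry of L is the vertex degree and each off-diagonal entry is -1 where an edge is present, 0 otherwise; in the order [0, 1, 2, 3, 4, 5, 6] the diagonal is [2, 2, 2, 2, 2, 2, 2]. L is symmetric positive semidefinite, so every eigenvalue is real and nonnegative. The single zero eigenvalue shows the graph is connected. The eigenvalues sum to 14, which equals trace(L) = 2|E|.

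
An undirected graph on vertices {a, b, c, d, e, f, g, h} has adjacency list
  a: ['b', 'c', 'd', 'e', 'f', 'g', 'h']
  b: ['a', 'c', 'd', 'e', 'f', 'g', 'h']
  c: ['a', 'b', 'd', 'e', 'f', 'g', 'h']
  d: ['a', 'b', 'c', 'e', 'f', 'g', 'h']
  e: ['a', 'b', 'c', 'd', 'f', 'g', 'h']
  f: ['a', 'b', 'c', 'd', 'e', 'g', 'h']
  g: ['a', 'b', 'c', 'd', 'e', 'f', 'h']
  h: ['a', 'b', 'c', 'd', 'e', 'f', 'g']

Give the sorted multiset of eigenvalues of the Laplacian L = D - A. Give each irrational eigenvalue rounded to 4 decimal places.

[0, 8, 8, 8, 8, 8, 8, 8]

With the vertex order [a, b, c, d, e, f, g, h], the degrees are [7, 7, 7, 7, 7, 7, 7, 7], giving D = diag(7, 7, 7, 7, 7, 7, 7, 7) and L = D - A. L is symmetric positive semidefinite, so every eigenvalue is real and nonnegative. The single zero eigenvalue shows the graph is connected. By the matrix-tree theorem the graph has (1/8) * product of the nonzero eigenvalues = 262144 spanning trees. The largest eigenvalue, 8, is at most the vertex count 8.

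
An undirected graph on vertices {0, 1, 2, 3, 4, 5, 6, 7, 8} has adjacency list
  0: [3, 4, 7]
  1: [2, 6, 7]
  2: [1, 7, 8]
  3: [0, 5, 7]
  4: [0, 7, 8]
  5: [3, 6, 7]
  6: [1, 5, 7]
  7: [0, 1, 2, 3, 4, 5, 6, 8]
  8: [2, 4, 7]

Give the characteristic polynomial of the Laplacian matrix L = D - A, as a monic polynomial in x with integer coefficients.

x^9 - 32x^8 + 428x^7 - 3136x^6 + 13786x^5 - 37232x^4 + 60276x^3 - 53424x^2 + 19845x

Each diagonal entry of L is the vertex degree and each off-diagonal entry is -1 where an edge is present, 0 otherwise; in the order [0, 1, 2, 3, 4, 5, 6, 7, 8] the diagonal is [3, 3, 3, 3, 3, 3, 3, 8, 3]. L has integer entries, so p(x) = det(xI - L) has integer coefficients. Expanding the determinant yields x^9 - 32x^8 + 428x^7 - 3136x^6 + 13786x^5 - 37232x^4 + 60276x^3 - 53424x^2 + 19845x. The constant term is 0 because L is singular (the all-ones vector lies in its kernel). By the matrix-tree theorem the graph has (1/9) * product of the nonzero eigenvalues = 2205 spanning trees.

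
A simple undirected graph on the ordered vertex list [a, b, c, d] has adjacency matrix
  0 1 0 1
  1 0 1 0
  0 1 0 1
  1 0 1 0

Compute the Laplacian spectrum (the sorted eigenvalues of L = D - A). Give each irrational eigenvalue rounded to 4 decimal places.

[0, 2, 2, 4]

Reading degrees in the order [a, b, c, d] gives [2, 2, 2, 2]; set D = diag(2, 2, 2, 2) and form L = D - A. Since every row of L sums to 0, the all-ones vector is in the kernel and 0 is an eigenvalue.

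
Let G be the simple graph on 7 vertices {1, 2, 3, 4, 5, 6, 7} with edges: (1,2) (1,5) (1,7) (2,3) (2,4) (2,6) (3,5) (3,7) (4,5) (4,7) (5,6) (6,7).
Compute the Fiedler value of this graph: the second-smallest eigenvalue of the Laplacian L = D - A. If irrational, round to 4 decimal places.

Each diagonal entry of L is the vertex degree and each off-diagonal entry is -1 where an edge is present, 0 otherwise; in the order [1, 2, 3, 4, 5, 6, 7] the diagonal is [3, 4, 3, 3, 4, 3, 4]. The smallest Laplacian eigenvalue is always 0. The next one, lambda_2 = 3, measures how hard the graph is to disconnect: larger values mean better connectivity. The eigenvalues sum to 24, which equals trace(L) = 2|E|.

3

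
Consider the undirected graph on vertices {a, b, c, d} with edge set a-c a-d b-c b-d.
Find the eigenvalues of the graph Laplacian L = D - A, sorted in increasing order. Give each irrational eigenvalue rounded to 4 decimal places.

Reading degrees in the order [a, b, c, d] gives [2, 2, 2, 2]; set D = diag(2, 2, 2, 2) and form L = D - A. The multiplicity of 0 as a Laplacian eigenvalue equals the number of connected components. There is one zero in the spectrum, matching the 1 component.

[0, 2, 2, 4]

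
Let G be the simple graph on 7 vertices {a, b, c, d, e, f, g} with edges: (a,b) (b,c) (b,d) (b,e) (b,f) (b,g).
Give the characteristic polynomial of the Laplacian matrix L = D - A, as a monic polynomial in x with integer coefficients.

x^7 - 12x^6 + 45x^5 - 80x^4 + 75x^3 - 36x^2 + 7x

Each diagonal entry of L is the vertex degree and each off-diagonal entry is -1 where an edge is present, 0 otherwise; in the order [a, b, c, d, e, f, g] the diagonal is [1, 6, 1, 1, 1, 1, 1]. The eigenvalues of L are [0, 1, 1, 1, 1, 1, 7]; the characteristic polynomial is the product of (x - lambda_i), which multiplies out to x^7 - 12x^6 + 45x^5 - 80x^4 + 75x^3 - 36x^2 + 7x. The constant term is 0 because L is singular (the all-ones vector lies in its kernel). There is one zero in the spectrum, matching the 1 component.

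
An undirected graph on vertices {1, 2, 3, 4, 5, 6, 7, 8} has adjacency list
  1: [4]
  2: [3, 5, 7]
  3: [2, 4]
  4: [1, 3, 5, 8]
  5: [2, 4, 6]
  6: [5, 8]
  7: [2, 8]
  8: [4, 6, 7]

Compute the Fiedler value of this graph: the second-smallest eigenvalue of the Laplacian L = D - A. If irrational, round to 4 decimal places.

0.7970

Reading degrees in the order [1, 2, 3, 4, 5, 6, 7, 8] gives [1, 3, 2, 4, 3, 2, 2, 3]; set D = diag(1, 3, 2, 4, 3, 2, 2, 3) and form L = D - A. The sorted Laplacian eigenvalues are [0, 0.7970, 1.3416, 1.6823, 2.6194, 3.4199, 4.4491, 5.6906]; the algebraic connectivity is the second entry, 0.7970.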